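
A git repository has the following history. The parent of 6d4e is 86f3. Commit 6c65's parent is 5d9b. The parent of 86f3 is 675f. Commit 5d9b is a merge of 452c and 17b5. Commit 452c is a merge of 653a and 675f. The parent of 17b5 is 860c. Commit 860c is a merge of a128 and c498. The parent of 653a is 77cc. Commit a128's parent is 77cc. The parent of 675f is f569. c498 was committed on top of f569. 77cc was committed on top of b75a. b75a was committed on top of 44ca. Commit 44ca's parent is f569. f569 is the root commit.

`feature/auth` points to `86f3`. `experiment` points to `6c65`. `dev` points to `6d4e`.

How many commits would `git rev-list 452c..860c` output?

Reachable from 860c: {44ca, 77cc, 860c, a128, b75a, c498, f569}.
Reachable from 452c: {44ca, 452c, 653a, 675f, 77cc, b75a, f569}.
In 860c's history but not 452c's: {860c, a128, c498} — 3 commits.

3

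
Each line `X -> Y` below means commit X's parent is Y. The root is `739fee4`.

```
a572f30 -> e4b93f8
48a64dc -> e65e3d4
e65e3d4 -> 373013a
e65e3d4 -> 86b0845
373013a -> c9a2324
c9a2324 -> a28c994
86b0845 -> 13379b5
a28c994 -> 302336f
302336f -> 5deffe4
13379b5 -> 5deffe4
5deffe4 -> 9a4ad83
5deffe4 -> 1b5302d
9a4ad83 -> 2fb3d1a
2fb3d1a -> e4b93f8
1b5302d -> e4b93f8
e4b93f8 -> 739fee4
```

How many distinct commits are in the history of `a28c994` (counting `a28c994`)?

8

Walking parent pointers from a28c994: reachable set = {1b5302d, 2fb3d1a, 302336f, 5deffe4, 739fee4, 9a4ad83, a28c994, e4b93f8}.
That is 8 commits.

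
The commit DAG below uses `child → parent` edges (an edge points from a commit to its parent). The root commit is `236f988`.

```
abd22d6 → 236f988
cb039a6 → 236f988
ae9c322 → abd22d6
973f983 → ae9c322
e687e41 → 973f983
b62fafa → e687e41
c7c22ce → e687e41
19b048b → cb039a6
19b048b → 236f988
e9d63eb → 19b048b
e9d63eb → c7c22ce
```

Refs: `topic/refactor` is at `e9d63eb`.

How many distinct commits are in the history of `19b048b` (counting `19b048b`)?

3

Walking parent pointers from 19b048b: reachable set = {19b048b, 236f988, cb039a6}.
That is 3 commits.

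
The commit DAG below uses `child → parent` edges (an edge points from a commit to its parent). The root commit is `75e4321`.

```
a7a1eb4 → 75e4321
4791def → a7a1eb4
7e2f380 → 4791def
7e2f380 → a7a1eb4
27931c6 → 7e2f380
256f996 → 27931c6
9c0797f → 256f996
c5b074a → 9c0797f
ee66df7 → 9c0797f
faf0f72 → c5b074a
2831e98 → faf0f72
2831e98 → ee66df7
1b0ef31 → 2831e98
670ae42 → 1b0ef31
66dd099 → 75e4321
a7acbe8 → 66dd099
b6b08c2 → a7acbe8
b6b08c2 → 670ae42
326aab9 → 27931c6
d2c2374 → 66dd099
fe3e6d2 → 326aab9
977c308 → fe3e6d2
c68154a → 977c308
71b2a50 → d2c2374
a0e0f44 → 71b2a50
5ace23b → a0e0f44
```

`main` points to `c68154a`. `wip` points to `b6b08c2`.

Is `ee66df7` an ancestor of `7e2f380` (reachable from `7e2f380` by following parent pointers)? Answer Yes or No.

No

Ancestors of 7e2f380: {4791def, 75e4321, 7e2f380, a7a1eb4}.
ee66df7 is not in that set, so it is not an ancestor of 7e2f380.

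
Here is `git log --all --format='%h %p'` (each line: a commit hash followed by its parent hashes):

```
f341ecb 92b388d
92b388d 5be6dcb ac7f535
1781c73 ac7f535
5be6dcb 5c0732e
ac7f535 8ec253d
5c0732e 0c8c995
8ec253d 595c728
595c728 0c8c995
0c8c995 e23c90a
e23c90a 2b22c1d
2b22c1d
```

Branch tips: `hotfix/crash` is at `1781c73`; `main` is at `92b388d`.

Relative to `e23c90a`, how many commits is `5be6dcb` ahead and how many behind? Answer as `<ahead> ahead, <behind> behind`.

3 ahead, 0 behind

Reachable from 5be6dcb: {0c8c995, 2b22c1d, 5be6dcb, 5c0732e, e23c90a}.
Reachable from e23c90a: {2b22c1d, e23c90a}.
Only in 5be6dcb's history (ahead): {0c8c995, 5be6dcb, 5c0732e} — 3.
Only in e23c90a's history (behind): {} — 0.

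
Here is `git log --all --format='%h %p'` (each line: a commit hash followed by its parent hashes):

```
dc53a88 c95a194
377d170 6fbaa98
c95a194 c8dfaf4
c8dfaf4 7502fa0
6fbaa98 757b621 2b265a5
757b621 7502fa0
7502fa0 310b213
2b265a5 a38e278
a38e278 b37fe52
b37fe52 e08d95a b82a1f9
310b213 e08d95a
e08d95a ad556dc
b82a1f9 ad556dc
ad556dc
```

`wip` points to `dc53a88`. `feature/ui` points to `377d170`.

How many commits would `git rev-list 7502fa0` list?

4

Walking parent pointers from 7502fa0: reachable set = {310b213, 7502fa0, ad556dc, e08d95a}.
That is 4 commits.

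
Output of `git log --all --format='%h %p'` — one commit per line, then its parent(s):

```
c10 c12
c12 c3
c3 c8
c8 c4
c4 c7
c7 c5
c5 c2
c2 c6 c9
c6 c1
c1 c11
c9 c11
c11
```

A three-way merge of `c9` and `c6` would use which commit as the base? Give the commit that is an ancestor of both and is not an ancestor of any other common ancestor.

Ancestors of c9: {c11, c9}.
Ancestors of c6: {c1, c11, c6}.
Common ancestors: {c11}.
The only common ancestor is c11, so it is the merge base.

c11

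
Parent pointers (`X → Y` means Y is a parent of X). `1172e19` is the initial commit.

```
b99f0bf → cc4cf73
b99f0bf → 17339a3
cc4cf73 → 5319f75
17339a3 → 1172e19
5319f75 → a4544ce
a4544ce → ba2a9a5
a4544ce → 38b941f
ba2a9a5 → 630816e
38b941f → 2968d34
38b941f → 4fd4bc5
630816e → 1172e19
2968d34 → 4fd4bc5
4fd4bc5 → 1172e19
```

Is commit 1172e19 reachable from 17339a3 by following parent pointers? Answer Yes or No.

Ancestors of 17339a3 (commits reachable by following parents): {1172e19, 17339a3}.
1172e19 is in that set, so it is an ancestor of 17339a3.

Yes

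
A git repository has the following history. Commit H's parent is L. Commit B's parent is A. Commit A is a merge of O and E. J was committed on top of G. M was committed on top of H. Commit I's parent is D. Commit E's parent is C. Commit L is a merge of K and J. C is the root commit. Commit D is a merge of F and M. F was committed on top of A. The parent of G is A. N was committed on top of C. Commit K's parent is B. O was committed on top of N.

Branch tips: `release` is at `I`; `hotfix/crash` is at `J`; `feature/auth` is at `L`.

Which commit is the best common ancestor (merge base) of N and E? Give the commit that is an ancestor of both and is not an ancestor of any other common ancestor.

Ancestors of N: {C, N}.
Ancestors of E: {C, E}.
Common ancestors: {C}.
The only common ancestor is C, so it is the merge base.

C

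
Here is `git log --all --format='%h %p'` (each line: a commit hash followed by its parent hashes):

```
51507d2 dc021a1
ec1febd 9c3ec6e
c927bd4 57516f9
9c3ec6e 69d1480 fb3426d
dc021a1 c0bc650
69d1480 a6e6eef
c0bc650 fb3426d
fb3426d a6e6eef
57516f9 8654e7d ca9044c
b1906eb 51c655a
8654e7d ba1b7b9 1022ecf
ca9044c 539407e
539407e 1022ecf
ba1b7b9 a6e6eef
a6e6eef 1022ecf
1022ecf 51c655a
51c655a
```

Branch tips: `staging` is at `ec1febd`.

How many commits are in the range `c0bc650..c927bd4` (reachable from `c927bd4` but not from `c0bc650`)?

Reachable from c927bd4: {1022ecf, 51c655a, 539407e, 57516f9, 8654e7d, a6e6eef, ba1b7b9, c927bd4, ca9044c}.
Reachable from c0bc650: {1022ecf, 51c655a, a6e6eef, c0bc650, fb3426d}.
In c927bd4's history but not c0bc650's: {539407e, 57516f9, 8654e7d, ba1b7b9, c927bd4, ca9044c} — 6 commits.

6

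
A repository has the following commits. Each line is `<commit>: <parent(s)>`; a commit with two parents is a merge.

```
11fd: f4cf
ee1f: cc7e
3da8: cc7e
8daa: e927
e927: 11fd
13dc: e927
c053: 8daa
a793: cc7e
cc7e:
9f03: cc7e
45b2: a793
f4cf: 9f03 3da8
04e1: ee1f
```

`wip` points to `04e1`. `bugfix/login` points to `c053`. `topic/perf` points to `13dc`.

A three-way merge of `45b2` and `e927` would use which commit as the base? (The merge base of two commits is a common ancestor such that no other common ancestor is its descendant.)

Ancestors of 45b2: {45b2, a793, cc7e}.
Ancestors of e927: {11fd, 3da8, 9f03, cc7e, e927, f4cf}.
Common ancestors: {cc7e}.
The only common ancestor is cc7e, so it is the merge base.

cc7e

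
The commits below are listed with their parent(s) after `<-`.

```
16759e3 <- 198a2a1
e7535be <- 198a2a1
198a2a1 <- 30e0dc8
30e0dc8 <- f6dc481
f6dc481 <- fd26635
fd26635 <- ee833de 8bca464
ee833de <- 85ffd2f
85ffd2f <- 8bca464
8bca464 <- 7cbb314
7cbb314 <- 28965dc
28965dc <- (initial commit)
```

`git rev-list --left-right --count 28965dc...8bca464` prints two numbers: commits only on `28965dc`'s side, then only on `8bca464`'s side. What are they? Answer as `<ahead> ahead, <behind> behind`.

0 ahead, 2 behind

Reachable from 28965dc: {28965dc}.
Reachable from 8bca464: {28965dc, 7cbb314, 8bca464}.
Only in 28965dc's history (ahead): {} — 0.
Only in 8bca464's history (behind): {7cbb314, 8bca464} — 2.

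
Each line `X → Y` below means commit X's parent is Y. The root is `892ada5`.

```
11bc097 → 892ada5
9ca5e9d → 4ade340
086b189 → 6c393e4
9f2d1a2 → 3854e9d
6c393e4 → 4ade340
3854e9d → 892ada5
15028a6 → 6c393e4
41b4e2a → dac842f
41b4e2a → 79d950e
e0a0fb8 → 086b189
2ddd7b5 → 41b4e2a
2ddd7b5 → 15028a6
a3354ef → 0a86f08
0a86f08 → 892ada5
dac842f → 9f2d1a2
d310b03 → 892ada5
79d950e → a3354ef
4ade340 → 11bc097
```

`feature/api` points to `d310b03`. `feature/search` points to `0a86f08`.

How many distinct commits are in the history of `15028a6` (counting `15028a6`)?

5

Walking parent pointers from 15028a6: reachable set = {11bc097, 15028a6, 4ade340, 6c393e4, 892ada5}.
That is 5 commits.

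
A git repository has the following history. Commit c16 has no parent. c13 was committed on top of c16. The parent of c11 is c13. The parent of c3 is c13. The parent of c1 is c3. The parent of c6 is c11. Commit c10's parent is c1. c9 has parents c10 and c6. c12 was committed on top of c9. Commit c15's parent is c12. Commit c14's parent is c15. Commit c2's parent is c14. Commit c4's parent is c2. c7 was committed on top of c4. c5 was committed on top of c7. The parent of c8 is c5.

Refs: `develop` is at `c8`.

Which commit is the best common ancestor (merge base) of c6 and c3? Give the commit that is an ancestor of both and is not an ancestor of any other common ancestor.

c13

Ancestors of c6: {c11, c13, c16, c6}.
Ancestors of c3: {c13, c16, c3}.
Common ancestors: {c13, c16}.
Among these, c13 is not an ancestor of any other common ancestor — it is the merge base.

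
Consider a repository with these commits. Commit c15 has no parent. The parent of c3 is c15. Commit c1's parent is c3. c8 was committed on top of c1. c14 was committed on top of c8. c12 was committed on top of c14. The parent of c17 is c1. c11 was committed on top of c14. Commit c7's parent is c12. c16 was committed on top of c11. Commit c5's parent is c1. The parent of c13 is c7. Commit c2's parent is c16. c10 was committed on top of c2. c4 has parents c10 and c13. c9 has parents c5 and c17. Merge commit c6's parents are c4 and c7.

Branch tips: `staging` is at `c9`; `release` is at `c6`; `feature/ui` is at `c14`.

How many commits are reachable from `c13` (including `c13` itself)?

Walking parent pointers from c13: reachable set = {c1, c12, c13, c14, c15, c3, c7, c8}.
That is 8 commits.

8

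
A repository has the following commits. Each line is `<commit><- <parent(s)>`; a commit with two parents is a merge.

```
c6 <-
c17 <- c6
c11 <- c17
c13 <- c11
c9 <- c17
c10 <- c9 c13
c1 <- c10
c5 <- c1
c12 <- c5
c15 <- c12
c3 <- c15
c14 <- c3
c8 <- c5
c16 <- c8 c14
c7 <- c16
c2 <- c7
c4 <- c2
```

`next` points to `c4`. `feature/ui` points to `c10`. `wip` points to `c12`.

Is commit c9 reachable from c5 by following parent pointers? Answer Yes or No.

Ancestors of c5 (commits reachable by following parents): {c1, c10, c11, c13, c17, c5, c6, c9}.
c9 is in that set, so it is an ancestor of c5.

Yes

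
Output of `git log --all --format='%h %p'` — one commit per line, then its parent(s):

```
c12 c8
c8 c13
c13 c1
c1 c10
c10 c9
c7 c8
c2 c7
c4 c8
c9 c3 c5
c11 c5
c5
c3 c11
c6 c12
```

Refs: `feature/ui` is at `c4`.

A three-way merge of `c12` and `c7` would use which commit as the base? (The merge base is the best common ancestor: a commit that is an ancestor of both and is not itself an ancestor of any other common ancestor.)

Ancestors of c12: {c1, c10, c11, c12, c13, c3, c5, c8, c9}.
Ancestors of c7: {c1, c10, c11, c13, c3, c5, c7, c8, c9}.
Common ancestors: {c1, c10, c11, c13, c3, c5, c8, c9}.
Among these, c8 is not an ancestor of any other common ancestor — it is the merge base.

c8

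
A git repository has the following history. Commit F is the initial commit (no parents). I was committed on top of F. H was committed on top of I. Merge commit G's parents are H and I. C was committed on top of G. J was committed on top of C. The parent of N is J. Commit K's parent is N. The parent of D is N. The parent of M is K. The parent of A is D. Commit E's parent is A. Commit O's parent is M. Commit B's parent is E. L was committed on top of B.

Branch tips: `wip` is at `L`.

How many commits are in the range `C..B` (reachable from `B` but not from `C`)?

Reachable from B: {A, B, C, D, E, F, G, H, I, J, N}.
Reachable from C: {C, F, G, H, I}.
In B's history but not C's: {A, B, D, E, J, N} — 6 commits.

6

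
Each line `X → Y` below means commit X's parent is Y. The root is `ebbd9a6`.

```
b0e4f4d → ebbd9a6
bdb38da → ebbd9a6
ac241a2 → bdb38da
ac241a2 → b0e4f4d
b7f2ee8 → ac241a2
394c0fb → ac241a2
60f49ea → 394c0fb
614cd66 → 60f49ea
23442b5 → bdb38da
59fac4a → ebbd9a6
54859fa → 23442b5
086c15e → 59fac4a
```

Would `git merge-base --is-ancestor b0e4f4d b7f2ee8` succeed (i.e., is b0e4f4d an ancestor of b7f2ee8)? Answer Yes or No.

Yes

Ancestors of b7f2ee8 (commits reachable by following parents): {ac241a2, b0e4f4d, b7f2ee8, bdb38da, ebbd9a6}.
b0e4f4d is in that set, so it is an ancestor of b7f2ee8.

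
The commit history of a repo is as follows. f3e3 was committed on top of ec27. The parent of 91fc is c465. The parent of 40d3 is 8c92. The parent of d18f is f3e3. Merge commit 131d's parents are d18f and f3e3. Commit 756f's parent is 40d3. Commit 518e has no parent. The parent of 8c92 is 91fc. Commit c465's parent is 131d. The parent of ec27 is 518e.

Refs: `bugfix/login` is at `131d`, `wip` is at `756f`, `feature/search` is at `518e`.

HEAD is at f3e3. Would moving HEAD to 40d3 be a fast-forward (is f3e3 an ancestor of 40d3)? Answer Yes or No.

Yes

A fast-forward from f3e3 to 40d3 is possible iff f3e3 is an ancestor of 40d3.
Ancestors of 40d3: {131d, 40d3, 518e, 8c92, 91fc, c465, d18f, ec27, f3e3}.
f3e3 is among them, so fast-forward is possible.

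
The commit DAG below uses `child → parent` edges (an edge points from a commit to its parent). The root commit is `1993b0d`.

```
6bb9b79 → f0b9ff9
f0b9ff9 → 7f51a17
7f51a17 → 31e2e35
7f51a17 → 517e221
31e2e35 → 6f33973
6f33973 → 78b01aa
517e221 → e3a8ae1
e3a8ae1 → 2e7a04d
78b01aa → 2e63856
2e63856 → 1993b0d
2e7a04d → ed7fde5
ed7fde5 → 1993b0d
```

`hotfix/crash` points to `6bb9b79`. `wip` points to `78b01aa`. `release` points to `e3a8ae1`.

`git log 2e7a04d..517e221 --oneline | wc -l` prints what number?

Reachable from 517e221: {1993b0d, 2e7a04d, 517e221, e3a8ae1, ed7fde5}.
Reachable from 2e7a04d: {1993b0d, 2e7a04d, ed7fde5}.
In 517e221's history but not 2e7a04d's: {517e221, e3a8ae1} — 2 commits.

2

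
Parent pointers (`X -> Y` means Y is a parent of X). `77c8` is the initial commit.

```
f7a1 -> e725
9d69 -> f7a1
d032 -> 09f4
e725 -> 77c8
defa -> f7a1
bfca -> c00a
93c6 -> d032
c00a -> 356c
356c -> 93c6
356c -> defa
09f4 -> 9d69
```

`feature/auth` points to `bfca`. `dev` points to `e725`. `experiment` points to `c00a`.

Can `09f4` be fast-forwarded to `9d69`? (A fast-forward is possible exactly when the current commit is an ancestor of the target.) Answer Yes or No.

A fast-forward from 09f4 to 9d69 is possible iff 09f4 is an ancestor of 9d69.
Ancestors of 9d69: {77c8, 9d69, e725, f7a1}.
09f4 is not among them, so fast-forward is not possible.

No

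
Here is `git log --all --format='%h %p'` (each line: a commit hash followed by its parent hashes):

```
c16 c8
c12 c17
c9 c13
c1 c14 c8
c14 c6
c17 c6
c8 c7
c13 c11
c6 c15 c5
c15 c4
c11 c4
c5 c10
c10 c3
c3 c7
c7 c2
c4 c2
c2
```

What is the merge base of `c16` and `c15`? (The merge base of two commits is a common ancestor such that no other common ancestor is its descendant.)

c2

Ancestors of c16: {c16, c2, c7, c8}.
Ancestors of c15: {c15, c2, c4}.
Common ancestors: {c2}.
The only common ancestor is c2, so it is the merge base.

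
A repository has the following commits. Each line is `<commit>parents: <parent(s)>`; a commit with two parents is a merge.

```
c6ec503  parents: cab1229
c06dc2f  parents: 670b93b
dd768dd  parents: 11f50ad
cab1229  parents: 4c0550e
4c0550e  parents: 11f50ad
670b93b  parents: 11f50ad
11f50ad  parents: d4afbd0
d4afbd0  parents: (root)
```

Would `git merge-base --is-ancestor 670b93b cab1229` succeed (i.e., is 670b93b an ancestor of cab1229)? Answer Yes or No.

No

Ancestors of cab1229: {11f50ad, 4c0550e, cab1229, d4afbd0}.
670b93b is not in that set, so it is not an ancestor of cab1229.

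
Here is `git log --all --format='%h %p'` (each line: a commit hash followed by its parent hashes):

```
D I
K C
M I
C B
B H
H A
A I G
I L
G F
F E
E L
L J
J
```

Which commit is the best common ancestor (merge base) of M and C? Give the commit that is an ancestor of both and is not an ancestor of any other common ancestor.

I

Ancestors of M: {I, J, L, M}.
Ancestors of C: {A, B, C, E, F, G, H, I, J, L}.
Common ancestors: {I, J, L}.
Among these, I is not an ancestor of any other common ancestor — it is the merge base.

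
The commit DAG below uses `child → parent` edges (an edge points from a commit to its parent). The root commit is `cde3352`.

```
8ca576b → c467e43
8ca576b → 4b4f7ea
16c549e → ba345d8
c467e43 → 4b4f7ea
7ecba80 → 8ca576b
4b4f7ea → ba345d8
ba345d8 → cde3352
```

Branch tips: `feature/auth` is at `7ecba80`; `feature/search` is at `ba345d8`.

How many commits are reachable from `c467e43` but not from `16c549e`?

Reachable from c467e43: {4b4f7ea, ba345d8, c467e43, cde3352}.
Reachable from 16c549e: {16c549e, ba345d8, cde3352}.
In c467e43's history but not 16c549e's: {4b4f7ea, c467e43} — 2 commits.

2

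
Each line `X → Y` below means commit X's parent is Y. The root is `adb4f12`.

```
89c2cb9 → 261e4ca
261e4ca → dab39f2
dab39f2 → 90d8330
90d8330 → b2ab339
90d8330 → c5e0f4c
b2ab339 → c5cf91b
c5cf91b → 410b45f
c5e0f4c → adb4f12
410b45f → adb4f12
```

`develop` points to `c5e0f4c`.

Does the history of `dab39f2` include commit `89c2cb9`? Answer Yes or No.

No

Ancestors of dab39f2: {410b45f, 90d8330, adb4f12, b2ab339, c5cf91b, c5e0f4c, dab39f2}.
89c2cb9 is not in that set, so it is not an ancestor of dab39f2.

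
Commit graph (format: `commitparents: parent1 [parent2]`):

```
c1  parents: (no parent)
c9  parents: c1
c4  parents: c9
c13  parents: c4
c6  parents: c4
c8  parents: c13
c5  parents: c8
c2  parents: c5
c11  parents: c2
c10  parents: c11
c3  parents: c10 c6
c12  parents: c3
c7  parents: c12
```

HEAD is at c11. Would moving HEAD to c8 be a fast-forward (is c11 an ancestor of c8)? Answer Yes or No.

No

A fast-forward from c11 to c8 is possible iff c11 is an ancestor of c8.
Ancestors of c8: {c1, c13, c4, c8, c9}.
c11 is not among them, so fast-forward is not possible.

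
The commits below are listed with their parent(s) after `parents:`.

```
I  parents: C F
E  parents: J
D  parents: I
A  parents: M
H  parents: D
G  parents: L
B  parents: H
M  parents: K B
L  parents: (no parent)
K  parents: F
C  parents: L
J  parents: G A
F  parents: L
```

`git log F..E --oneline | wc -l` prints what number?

11

Reachable from E: {A, B, C, D, E, F, G, H, I, J, K, L, M}.
Reachable from F: {F, L}.
In E's history but not F's: {A, B, C, D, E, G, H, I, J, K, M} — 11 commits.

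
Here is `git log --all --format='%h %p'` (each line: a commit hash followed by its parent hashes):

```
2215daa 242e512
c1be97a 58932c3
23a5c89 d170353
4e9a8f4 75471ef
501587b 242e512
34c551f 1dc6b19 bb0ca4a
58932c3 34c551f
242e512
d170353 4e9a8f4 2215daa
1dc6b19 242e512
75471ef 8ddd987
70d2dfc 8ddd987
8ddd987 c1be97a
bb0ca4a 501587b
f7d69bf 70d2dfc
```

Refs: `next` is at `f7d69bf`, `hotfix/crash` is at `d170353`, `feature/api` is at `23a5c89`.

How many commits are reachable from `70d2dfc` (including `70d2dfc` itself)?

Walking parent pointers from 70d2dfc: reachable set = {1dc6b19, 242e512, 34c551f, 501587b, 58932c3, 70d2dfc, 8ddd987, bb0ca4a, c1be97a}.
That is 9 commits.

9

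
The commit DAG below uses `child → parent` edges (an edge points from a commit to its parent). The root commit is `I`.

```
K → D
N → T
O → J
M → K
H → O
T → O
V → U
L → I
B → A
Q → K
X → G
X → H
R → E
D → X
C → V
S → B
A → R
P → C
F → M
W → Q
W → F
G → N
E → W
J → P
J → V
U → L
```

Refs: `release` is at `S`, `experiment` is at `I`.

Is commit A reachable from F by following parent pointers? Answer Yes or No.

No

Ancestors of F: {C, D, F, G, H, I, J, K, L, M, N, O, P, T, U, V, X}.
A is not in that set, so it is not an ancestor of F.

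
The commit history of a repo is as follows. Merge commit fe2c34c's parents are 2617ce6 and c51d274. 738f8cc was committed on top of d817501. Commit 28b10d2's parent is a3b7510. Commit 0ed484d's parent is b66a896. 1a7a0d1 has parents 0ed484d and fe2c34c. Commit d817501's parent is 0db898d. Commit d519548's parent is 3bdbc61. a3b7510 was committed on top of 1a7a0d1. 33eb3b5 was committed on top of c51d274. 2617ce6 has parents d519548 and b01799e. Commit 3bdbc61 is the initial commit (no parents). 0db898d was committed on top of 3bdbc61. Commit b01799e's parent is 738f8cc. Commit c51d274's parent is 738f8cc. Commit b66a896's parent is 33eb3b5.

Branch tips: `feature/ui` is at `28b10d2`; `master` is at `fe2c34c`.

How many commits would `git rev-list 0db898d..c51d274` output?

Reachable from c51d274: {0db898d, 3bdbc61, 738f8cc, c51d274, d817501}.
Reachable from 0db898d: {0db898d, 3bdbc61}.
In c51d274's history but not 0db898d's: {738f8cc, c51d274, d817501} — 3 commits.

3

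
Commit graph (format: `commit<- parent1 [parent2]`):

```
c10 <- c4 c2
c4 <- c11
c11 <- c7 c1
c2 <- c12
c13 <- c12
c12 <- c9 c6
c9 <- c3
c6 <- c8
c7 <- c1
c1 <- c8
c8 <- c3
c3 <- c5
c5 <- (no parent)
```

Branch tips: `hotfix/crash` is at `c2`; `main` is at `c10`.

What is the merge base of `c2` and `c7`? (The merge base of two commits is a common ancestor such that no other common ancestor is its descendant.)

c8

Ancestors of c2: {c12, c2, c3, c5, c6, c8, c9}.
Ancestors of c7: {c1, c3, c5, c7, c8}.
Common ancestors: {c3, c5, c8}.
Among these, c8 is not an ancestor of any other common ancestor — it is the merge base.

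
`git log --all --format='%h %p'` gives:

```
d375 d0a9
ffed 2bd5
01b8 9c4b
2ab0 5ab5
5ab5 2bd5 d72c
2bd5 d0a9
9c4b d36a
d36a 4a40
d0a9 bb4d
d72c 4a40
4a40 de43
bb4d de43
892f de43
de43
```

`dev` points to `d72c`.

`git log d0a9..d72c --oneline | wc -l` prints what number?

Reachable from d72c: {4a40, d72c, de43}.
Reachable from d0a9: {bb4d, d0a9, de43}.
In d72c's history but not d0a9's: {4a40, d72c} — 2 commits.

2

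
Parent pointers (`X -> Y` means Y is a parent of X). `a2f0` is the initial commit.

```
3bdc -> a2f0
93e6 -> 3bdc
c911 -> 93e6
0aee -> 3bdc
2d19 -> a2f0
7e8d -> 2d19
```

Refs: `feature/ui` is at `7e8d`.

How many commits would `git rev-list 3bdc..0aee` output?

1

Reachable from 0aee: {0aee, 3bdc, a2f0}.
Reachable from 3bdc: {3bdc, a2f0}.
In 0aee's history but not 3bdc's: {0aee} — 1 commit.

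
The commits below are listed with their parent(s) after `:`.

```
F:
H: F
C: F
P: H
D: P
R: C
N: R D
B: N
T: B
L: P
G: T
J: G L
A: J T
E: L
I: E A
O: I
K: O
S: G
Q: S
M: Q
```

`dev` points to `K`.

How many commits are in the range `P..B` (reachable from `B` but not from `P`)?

Reachable from B: {B, C, D, F, H, N, P, R}.
Reachable from P: {F, H, P}.
In B's history but not P's: {B, C, D, N, R} — 5 commits.

5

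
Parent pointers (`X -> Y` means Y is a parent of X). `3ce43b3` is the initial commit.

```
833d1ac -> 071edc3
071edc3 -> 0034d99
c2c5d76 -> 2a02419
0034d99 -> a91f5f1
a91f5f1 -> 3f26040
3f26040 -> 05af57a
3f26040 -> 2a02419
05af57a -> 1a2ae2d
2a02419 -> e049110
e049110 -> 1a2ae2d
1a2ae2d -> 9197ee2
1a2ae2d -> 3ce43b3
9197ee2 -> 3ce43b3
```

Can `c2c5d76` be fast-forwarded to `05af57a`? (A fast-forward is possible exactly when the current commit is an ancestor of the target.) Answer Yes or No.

A fast-forward from c2c5d76 to 05af57a is possible iff c2c5d76 is an ancestor of 05af57a.
Ancestors of 05af57a: {05af57a, 1a2ae2d, 3ce43b3, 9197ee2}.
c2c5d76 is not among them, so fast-forward is not possible.

No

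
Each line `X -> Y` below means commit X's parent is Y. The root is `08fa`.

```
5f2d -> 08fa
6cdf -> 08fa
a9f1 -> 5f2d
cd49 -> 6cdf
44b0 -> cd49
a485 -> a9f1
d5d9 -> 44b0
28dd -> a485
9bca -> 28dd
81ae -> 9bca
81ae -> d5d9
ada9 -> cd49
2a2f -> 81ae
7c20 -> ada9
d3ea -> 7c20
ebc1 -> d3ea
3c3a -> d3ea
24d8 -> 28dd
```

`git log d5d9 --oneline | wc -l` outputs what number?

5

Walking parent pointers from d5d9: reachable set = {08fa, 44b0, 6cdf, cd49, d5d9}.
That is 5 commits.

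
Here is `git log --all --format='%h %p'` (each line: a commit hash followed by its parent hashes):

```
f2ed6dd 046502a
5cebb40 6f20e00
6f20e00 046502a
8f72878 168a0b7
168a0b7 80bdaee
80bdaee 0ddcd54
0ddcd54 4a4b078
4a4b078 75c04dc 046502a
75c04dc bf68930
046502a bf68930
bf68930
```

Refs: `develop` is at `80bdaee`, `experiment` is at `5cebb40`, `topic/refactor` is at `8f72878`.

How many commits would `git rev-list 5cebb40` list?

Walking parent pointers from 5cebb40: reachable set = {046502a, 5cebb40, 6f20e00, bf68930}.
That is 4 commits.

4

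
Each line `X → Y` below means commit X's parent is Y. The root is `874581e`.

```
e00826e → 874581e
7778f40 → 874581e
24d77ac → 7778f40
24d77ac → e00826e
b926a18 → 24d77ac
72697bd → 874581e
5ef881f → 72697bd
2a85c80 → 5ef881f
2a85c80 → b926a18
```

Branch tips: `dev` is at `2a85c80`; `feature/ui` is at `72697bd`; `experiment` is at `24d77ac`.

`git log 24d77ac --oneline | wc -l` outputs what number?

4

Walking parent pointers from 24d77ac: reachable set = {24d77ac, 7778f40, 874581e, e00826e}.
That is 4 commits.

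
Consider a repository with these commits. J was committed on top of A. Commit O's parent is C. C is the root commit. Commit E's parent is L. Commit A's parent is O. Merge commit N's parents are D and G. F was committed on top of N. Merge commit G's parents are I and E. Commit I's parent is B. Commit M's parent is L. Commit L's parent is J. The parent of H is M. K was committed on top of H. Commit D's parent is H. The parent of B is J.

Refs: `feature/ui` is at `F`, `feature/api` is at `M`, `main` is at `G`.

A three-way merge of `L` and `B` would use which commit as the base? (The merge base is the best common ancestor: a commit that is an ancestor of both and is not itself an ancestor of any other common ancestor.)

J

Ancestors of L: {A, C, J, L, O}.
Ancestors of B: {A, B, C, J, O}.
Common ancestors: {A, C, J, O}.
Among these, J is not an ancestor of any other common ancestor — it is the merge base.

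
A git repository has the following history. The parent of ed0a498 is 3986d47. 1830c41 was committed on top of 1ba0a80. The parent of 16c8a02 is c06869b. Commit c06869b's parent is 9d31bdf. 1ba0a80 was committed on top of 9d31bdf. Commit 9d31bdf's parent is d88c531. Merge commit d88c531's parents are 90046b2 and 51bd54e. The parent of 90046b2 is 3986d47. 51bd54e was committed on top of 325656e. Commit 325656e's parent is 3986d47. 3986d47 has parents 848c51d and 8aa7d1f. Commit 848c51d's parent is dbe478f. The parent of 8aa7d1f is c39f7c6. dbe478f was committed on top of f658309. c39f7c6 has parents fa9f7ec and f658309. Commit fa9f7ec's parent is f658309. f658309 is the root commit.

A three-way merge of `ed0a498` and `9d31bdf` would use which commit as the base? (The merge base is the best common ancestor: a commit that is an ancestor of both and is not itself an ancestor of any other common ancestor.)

3986d47

Ancestors of ed0a498: {3986d47, 848c51d, 8aa7d1f, c39f7c6, dbe478f, ed0a498, f658309, fa9f7ec}.
Ancestors of 9d31bdf: {325656e, 3986d47, 51bd54e, 848c51d, 8aa7d1f, 90046b2, 9d31bdf, c39f7c6, d88c531, dbe478f, f658309, fa9f7ec}.
Common ancestors: {3986d47, 848c51d, 8aa7d1f, c39f7c6, dbe478f, f658309, fa9f7ec}.
Among these, 3986d47 is not an ancestor of any other common ancestor — it is the merge base.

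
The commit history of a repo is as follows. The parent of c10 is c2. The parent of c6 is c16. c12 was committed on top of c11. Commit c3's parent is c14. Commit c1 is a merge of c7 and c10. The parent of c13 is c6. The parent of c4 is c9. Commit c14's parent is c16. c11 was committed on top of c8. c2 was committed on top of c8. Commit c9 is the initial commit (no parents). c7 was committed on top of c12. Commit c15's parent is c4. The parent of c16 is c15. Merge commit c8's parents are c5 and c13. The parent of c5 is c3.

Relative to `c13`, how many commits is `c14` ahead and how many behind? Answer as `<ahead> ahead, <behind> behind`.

1 ahead, 2 behind

Reachable from c14: {c14, c15, c16, c4, c9}.
Reachable from c13: {c13, c15, c16, c4, c6, c9}.
Only in c14's history (ahead): {c14} — 1.
Only in c13's history (behind): {c13, c6} — 2.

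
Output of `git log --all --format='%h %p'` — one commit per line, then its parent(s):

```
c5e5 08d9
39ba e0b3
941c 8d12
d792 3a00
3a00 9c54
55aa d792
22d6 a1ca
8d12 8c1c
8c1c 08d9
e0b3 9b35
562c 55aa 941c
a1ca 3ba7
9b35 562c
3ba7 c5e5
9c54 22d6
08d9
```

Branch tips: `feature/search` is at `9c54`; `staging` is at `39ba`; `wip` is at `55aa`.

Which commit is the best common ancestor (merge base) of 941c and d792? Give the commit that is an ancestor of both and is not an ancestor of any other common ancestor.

08d9

Ancestors of 941c: {08d9, 8c1c, 8d12, 941c}.
Ancestors of d792: {08d9, 22d6, 3a00, 3ba7, 9c54, a1ca, c5e5, d792}.
Common ancestors: {08d9}.
The only common ancestor is 08d9, so it is the merge base.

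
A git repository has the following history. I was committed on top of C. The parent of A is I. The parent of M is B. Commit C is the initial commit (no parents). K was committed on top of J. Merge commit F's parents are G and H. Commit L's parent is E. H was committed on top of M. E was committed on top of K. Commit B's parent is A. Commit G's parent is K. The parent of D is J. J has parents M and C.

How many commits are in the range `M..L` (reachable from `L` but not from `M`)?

Reachable from L: {A, B, C, E, I, J, K, L, M}.
Reachable from M: {A, B, C, I, M}.
In L's history but not M's: {E, J, K, L} — 4 commits.

4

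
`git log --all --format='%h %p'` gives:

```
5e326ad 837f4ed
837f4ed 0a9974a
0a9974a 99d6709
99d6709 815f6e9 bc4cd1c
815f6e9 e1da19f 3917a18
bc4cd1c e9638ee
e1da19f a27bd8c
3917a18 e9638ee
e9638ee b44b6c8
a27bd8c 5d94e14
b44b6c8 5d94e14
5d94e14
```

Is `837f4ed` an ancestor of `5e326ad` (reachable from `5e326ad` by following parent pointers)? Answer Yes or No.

Ancestors of 5e326ad (commits reachable by following parents): {0a9974a, 3917a18, 5d94e14, 5e326ad, 815f6e9, 837f4ed, 99d6709, a27bd8c, b44b6c8, bc4cd1c, e1da19f, e9638ee}.
837f4ed is in that set, so it is an ancestor of 5e326ad.

Yes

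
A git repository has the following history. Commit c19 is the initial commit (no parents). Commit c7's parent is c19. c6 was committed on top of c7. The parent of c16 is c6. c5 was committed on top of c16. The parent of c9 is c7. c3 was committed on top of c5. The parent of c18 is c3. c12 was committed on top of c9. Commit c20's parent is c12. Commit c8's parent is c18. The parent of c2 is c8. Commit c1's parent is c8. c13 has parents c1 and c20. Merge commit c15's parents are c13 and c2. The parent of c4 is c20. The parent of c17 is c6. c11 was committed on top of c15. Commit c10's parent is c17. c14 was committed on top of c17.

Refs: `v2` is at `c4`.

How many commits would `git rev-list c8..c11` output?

8

Reachable from c11: {c1, c11, c12, c13, c15, c16, c18, c19, c2, c20, c3, c5, c6, c7, c8, c9}.
Reachable from c8: {c16, c18, c19, c3, c5, c6, c7, c8}.
In c11's history but not c8's: {c1, c11, c12, c13, c15, c2, c20, c9} — 8 commits.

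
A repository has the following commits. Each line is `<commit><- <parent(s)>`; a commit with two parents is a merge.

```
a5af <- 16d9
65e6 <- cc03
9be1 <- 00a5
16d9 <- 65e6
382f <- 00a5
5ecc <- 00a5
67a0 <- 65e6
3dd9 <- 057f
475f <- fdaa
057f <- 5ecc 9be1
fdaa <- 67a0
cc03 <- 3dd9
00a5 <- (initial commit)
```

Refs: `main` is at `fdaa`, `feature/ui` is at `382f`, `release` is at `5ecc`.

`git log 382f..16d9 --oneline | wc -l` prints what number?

7

Reachable from 16d9: {00a5, 057f, 16d9, 3dd9, 5ecc, 65e6, 9be1, cc03}.
Reachable from 382f: {00a5, 382f}.
In 16d9's history but not 382f's: {057f, 16d9, 3dd9, 5ecc, 65e6, 9be1, cc03} — 7 commits.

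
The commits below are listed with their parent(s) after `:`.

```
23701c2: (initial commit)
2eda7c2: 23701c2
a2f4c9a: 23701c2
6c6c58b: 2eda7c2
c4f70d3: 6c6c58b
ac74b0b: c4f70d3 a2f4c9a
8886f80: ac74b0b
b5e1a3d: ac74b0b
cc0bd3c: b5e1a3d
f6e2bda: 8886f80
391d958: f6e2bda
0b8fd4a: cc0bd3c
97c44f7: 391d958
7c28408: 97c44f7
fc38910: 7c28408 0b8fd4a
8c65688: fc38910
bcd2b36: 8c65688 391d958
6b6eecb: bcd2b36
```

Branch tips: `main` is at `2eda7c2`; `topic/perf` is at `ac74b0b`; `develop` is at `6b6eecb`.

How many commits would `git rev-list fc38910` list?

Walking parent pointers from fc38910: reachable set = {0b8fd4a, 23701c2, 2eda7c2, 391d958, 6c6c58b, 7c28408, 8886f80, 97c44f7, a2f4c9a, ac74b0b, b5e1a3d, c4f70d3, cc0bd3c, f6e2bda, fc38910}.
That is 15 commits.

15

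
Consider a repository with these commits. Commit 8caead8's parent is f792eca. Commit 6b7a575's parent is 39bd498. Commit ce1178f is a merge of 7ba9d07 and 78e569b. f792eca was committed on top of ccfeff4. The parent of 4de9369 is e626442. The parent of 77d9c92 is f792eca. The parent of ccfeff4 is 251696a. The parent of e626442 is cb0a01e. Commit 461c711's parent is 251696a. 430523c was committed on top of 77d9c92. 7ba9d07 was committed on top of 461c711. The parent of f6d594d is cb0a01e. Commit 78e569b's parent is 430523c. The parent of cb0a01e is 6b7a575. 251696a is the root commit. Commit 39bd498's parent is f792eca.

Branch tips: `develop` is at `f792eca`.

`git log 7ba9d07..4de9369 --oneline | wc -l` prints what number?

7

Reachable from 4de9369: {251696a, 39bd498, 4de9369, 6b7a575, cb0a01e, ccfeff4, e626442, f792eca}.
Reachable from 7ba9d07: {251696a, 461c711, 7ba9d07}.
In 4de9369's history but not 7ba9d07's: {39bd498, 4de9369, 6b7a575, cb0a01e, ccfeff4, e626442, f792eca} — 7 commits.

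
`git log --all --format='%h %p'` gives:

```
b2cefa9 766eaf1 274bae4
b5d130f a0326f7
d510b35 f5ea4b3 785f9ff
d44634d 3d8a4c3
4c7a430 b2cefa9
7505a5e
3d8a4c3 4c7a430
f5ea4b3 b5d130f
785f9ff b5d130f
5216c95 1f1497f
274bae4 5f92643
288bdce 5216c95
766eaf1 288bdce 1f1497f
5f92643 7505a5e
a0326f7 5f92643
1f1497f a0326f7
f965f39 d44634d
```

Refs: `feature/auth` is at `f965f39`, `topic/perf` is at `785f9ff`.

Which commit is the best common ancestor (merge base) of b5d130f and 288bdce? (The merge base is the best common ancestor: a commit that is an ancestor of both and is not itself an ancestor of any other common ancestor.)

a0326f7

Ancestors of b5d130f: {5f92643, 7505a5e, a0326f7, b5d130f}.
Ancestors of 288bdce: {1f1497f, 288bdce, 5216c95, 5f92643, 7505a5e, a0326f7}.
Common ancestors: {5f92643, 7505a5e, a0326f7}.
Among these, a0326f7 is not an ancestor of any other common ancestor — it is the merge base.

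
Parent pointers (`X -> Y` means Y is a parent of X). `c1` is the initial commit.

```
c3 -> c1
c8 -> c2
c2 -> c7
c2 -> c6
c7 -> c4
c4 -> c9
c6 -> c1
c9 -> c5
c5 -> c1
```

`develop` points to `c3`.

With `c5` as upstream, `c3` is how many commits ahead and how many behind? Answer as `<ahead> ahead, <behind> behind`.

1 ahead, 1 behind

Reachable from c3: {c1, c3}.
Reachable from c5: {c1, c5}.
Only in c3's history (ahead): {c3} — 1.
Only in c5's history (behind): {c5} — 1.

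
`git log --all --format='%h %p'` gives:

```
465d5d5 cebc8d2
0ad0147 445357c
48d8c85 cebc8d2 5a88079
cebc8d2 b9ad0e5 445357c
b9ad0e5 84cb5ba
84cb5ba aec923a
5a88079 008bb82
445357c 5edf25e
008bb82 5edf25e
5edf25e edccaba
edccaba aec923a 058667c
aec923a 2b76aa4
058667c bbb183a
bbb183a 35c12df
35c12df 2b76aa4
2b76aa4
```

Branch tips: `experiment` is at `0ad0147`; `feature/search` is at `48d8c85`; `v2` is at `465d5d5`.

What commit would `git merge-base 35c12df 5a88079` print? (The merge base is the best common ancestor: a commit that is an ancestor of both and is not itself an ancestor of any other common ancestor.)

35c12df

Ancestors of 35c12df: {2b76aa4, 35c12df}.
Ancestors of 5a88079: {008bb82, 058667c, 2b76aa4, 35c12df, 5a88079, 5edf25e, aec923a, bbb183a, edccaba}.
Common ancestors: {2b76aa4, 35c12df}.
Among these, 35c12df is not an ancestor of any other common ancestor — it is the merge base.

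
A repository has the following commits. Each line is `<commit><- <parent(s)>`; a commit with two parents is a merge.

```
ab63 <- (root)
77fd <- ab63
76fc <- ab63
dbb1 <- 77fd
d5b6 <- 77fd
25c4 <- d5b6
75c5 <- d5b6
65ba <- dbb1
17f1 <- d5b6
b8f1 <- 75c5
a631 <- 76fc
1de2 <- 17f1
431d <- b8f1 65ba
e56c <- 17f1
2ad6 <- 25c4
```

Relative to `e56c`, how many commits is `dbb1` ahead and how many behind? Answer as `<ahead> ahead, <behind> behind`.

1 ahead, 3 behind

Reachable from dbb1: {77fd, ab63, dbb1}.
Reachable from e56c: {17f1, 77fd, ab63, d5b6, e56c}.
Only in dbb1's history (ahead): {dbb1} — 1.
Only in e56c's history (behind): {17f1, d5b6, e56c} — 3.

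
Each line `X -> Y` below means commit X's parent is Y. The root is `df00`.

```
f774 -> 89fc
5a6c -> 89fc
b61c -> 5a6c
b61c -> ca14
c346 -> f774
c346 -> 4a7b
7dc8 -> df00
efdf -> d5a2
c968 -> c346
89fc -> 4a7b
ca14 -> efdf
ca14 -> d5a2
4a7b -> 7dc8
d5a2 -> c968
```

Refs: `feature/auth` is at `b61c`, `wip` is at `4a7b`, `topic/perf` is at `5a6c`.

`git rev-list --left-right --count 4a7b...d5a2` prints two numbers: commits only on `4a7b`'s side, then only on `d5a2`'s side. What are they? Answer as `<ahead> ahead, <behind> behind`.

0 ahead, 5 behind

Reachable from 4a7b: {4a7b, 7dc8, df00}.
Reachable from d5a2: {4a7b, 7dc8, 89fc, c346, c968, d5a2, df00, f774}.
Only in 4a7b's history (ahead): {} — 0.
Only in d5a2's history (behind): {89fc, c346, c968, d5a2, f774} — 5.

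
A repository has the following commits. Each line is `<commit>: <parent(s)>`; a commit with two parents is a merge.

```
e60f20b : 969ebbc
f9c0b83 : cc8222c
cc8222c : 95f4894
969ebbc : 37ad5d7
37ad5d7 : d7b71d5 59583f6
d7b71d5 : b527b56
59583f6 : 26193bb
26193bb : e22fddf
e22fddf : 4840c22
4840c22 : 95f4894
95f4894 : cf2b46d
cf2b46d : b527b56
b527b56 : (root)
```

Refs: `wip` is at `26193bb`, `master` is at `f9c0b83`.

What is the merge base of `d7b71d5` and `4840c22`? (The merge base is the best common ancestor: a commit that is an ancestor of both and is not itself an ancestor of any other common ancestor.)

b527b56

Ancestors of d7b71d5: {b527b56, d7b71d5}.
Ancestors of 4840c22: {4840c22, 95f4894, b527b56, cf2b46d}.
Common ancestors: {b527b56}.
The only common ancestor is b527b56, so it is the merge base.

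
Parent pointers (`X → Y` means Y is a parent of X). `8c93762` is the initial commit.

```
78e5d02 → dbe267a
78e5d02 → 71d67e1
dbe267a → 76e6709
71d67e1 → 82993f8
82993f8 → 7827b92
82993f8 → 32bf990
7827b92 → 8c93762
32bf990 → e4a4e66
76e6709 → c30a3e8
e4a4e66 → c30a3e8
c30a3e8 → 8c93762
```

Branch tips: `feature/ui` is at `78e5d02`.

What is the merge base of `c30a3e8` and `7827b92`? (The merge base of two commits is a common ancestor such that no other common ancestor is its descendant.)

Ancestors of c30a3e8: {8c93762, c30a3e8}.
Ancestors of 7827b92: {7827b92, 8c93762}.
Common ancestors: {8c93762}.
The only common ancestor is 8c93762, so it is the merge base.

8c93762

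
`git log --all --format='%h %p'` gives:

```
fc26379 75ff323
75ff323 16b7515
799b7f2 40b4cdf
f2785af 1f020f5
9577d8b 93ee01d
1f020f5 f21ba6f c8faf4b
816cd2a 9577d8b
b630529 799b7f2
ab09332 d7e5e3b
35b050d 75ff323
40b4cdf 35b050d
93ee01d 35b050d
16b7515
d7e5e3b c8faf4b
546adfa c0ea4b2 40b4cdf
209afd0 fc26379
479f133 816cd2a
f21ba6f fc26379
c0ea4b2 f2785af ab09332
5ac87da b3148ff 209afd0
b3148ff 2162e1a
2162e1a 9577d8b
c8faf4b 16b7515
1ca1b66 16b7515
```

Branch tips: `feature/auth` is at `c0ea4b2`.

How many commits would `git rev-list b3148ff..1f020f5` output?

Reachable from 1f020f5: {16b7515, 1f020f5, 75ff323, c8faf4b, f21ba6f, fc26379}.
Reachable from b3148ff: {16b7515, 2162e1a, 35b050d, 75ff323, 93ee01d, 9577d8b, b3148ff}.
In 1f020f5's history but not b3148ff's: {1f020f5, c8faf4b, f21ba6f, fc26379} — 4 commits.

4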